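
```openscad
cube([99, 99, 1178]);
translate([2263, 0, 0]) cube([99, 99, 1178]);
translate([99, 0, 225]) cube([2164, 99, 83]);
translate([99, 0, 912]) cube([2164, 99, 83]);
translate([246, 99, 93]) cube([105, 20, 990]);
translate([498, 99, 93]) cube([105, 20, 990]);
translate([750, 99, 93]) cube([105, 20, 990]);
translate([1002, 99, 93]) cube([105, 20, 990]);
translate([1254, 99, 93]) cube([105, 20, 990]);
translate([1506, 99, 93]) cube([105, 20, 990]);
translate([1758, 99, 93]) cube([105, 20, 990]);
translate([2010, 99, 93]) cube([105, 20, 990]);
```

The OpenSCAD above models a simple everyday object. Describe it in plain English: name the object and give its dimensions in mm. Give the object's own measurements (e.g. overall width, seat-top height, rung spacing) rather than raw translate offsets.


A fence section. Two 99×99 mm posts, 1178 mm tall, stand on the floor with a clear span of 2164 mm between their inner faces. Two horizontal rails of 99×83 mm section span the gap between the posts with their undersides at z = 225 mm and z = 912 mm, flush with the posts' −y face. 8 pickets, each 105 mm wide, 20 mm thick and 990 mm tall, are fixed to the +y face of the rails with their bottoms at z = 93 mm, spaced across the span with a 147 mm gap after the −x post and between neighbouring pickets, with 148 mm left before the +x post.


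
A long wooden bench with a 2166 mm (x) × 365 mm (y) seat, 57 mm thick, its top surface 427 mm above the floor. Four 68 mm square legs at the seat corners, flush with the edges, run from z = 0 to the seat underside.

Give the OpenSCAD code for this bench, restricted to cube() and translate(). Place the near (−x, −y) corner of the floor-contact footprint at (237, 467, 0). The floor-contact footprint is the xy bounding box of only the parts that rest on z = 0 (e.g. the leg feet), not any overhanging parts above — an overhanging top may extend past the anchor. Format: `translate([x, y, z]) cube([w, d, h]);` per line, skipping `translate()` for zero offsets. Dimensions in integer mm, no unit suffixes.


translate([237, 467, 370]) cube([2166, 365, 57]);
translate([237, 467, 0]) cube([68, 68, 370]);
translate([237, 764, 0]) cube([68, 68, 370]);
translate([2335, 467, 0]) cube([68, 68, 370]);
translate([2335, 764, 0]) cube([68, 68, 370]);


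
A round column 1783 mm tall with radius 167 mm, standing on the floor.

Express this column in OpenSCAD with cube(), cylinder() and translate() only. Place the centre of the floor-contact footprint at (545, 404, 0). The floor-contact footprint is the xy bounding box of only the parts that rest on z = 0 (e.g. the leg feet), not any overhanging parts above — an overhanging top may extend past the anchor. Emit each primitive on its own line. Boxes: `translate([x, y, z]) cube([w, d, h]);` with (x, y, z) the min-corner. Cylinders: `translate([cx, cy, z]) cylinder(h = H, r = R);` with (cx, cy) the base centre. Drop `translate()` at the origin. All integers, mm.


translate([545, 404, 0]) cylinder(h = 1783, r = 167);


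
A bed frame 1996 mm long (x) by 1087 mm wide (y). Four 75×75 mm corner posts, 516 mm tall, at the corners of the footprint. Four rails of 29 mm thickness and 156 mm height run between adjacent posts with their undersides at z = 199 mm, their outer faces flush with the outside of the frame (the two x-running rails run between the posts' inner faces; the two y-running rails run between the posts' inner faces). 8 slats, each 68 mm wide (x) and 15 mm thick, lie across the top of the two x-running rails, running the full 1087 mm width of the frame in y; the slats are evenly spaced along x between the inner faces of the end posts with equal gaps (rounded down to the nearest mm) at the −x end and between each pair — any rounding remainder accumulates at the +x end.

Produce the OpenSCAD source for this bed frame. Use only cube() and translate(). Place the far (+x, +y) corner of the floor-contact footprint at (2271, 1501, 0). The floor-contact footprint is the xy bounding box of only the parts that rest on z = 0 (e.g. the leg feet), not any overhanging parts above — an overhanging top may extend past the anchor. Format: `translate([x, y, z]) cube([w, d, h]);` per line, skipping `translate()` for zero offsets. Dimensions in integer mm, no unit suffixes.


translate([275, 414, 0]) cube([75, 75, 516]);
translate([275, 1426, 0]) cube([75, 75, 516]);
translate([2196, 414, 0]) cube([75, 75, 516]);
translate([2196, 1426, 0]) cube([75, 75, 516]);
translate([350, 414, 199]) cube([1846, 29, 156]);
translate([350, 1472, 199]) cube([1846, 29, 156]);
translate([275, 489, 199]) cube([29, 937, 156]);
translate([2242, 489, 199]) cube([29, 937, 156]);
translate([494, 414, 355]) cube([68, 1087, 15]);
translate([706, 414, 355]) cube([68, 1087, 15]);
translate([918, 414, 355]) cube([68, 1087, 15]);
translate([1130, 414, 355]) cube([68, 1087, 15]);
translate([1342, 414, 355]) cube([68, 1087, 15]);
translate([1554, 414, 355]) cube([68, 1087, 15]);
translate([1766, 414, 355]) cube([68, 1087, 15]);
translate([1978, 414, 355]) cube([68, 1087, 15]);


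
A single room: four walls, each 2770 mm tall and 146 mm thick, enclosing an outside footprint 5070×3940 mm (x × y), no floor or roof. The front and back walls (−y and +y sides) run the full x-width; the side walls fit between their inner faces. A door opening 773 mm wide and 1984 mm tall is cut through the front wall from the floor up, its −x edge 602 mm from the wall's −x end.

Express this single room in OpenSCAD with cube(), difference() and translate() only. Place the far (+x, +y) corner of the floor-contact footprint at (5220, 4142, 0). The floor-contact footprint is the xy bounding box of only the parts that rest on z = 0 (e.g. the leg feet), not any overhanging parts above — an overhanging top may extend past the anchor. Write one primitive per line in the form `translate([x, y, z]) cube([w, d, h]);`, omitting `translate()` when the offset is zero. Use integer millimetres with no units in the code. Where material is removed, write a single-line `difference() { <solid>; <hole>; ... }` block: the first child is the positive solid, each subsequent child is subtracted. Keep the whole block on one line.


difference() { translate([150, 202, 0]) cube([5070, 146, 2770]); translate([752, 202, 0]) cube([773, 146, 1984]); }
translate([150, 3996, 0]) cube([5070, 146, 2770]);
translate([150, 348, 0]) cube([146, 3648, 2770]);
translate([5074, 348, 0]) cube([146, 3648, 2770]);


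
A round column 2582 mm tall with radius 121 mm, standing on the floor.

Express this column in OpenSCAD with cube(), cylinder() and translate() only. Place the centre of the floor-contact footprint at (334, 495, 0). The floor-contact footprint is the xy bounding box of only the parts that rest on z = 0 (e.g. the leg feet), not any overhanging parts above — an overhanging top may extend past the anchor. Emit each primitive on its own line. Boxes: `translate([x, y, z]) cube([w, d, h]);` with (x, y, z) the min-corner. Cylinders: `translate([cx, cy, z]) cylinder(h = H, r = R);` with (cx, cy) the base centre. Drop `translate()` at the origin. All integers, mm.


translate([334, 495, 0]) cylinder(h = 2582, r = 121);


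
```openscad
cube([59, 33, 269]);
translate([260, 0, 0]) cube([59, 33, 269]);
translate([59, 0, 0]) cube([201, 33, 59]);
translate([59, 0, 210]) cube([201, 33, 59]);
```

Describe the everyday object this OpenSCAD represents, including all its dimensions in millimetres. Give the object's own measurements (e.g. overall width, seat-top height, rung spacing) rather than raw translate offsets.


A rectangular picture frame lying in the x–z plane (depth along y). The opening is 201 mm wide (x) by 151 mm tall (z), surrounded by a border 59 mm wide on all four sides. The frame is 33 mm deep and is made of two full-height vertical stiles with two horizontal rails fitted between them.


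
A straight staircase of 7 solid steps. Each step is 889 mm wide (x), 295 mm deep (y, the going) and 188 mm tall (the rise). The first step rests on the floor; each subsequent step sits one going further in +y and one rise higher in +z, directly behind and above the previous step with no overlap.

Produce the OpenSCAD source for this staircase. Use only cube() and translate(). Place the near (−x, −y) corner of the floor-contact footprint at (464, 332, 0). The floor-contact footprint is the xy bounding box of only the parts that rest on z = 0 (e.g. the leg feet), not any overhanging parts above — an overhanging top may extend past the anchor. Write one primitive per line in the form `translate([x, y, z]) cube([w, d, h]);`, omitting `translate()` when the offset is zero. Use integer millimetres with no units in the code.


translate([464, 332, 0]) cube([889, 295, 188]);
translate([464, 627, 188]) cube([889, 295, 188]);
translate([464, 922, 376]) cube([889, 295, 188]);
translate([464, 1217, 564]) cube([889, 295, 188]);
translate([464, 1512, 752]) cube([889, 295, 188]);
translate([464, 1807, 940]) cube([889, 295, 188]);
translate([464, 2102, 1128]) cube([889, 295, 188]);


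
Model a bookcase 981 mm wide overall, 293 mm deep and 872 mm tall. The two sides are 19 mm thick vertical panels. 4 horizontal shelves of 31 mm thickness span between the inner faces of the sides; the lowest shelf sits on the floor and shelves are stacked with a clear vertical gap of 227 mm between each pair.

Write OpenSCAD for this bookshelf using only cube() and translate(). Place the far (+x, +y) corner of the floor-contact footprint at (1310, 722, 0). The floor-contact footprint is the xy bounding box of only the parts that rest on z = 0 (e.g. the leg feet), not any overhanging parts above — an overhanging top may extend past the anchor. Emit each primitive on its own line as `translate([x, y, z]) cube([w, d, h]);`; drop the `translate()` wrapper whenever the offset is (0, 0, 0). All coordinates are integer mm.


translate([329, 429, 0]) cube([19, 293, 872]);
translate([1291, 429, 0]) cube([19, 293, 872]);
translate([348, 429, 0]) cube([943, 293, 31]);
translate([348, 429, 258]) cube([943, 293, 31]);
translate([348, 429, 516]) cube([943, 293, 31]);
translate([348, 429, 774]) cube([943, 293, 31]);


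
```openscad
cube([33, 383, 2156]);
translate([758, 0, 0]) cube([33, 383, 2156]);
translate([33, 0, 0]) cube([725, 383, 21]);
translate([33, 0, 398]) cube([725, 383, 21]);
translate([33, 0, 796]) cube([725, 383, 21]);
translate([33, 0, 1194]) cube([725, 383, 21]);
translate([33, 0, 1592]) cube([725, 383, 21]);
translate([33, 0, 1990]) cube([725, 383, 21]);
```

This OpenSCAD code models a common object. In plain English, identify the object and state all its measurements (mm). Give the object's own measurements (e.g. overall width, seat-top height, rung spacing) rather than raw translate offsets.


An open bookshelf. Two side panels, each 33 mm thick, 383 mm deep and 2156 mm tall, stand 791 mm apart (outside-to-outside). Between them sit 6 shelves, each 21 mm thick and 383 mm deep, spanning the full gap between the sides. The bottom shelf rests on the floor (its underside at z = 0) and the clear gap between one shelf's top and the next shelf's underside is 377 mm.


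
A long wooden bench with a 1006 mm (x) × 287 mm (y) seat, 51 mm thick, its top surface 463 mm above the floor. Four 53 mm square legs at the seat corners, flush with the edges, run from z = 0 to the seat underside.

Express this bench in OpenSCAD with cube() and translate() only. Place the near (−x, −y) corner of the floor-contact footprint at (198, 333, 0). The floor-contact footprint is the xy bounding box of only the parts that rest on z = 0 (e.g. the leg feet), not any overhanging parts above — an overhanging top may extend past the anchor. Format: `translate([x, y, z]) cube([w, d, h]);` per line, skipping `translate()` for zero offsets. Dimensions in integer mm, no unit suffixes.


translate([198, 333, 412]) cube([1006, 287, 51]);
translate([198, 333, 0]) cube([53, 53, 412]);
translate([198, 567, 0]) cube([53, 53, 412]);
translate([1151, 333, 0]) cube([53, 53, 412]);
translate([1151, 567, 0]) cube([53, 53, 412]);


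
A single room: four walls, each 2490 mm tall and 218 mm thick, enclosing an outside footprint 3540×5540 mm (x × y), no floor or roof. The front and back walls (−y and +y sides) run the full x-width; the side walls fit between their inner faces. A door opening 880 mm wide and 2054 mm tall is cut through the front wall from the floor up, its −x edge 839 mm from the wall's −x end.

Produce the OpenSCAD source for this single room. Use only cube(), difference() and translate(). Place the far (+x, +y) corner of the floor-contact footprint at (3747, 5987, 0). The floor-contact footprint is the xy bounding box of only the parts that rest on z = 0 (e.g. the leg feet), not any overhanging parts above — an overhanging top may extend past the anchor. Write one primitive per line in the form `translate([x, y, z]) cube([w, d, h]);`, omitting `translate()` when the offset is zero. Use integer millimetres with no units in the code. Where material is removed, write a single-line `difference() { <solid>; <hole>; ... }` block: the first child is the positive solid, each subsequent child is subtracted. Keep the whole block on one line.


difference() { translate([207, 447, 0]) cube([3540, 218, 2490]); translate([1046, 447, 0]) cube([880, 218, 2054]); }
translate([207, 5769, 0]) cube([3540, 218, 2490]);
translate([207, 665, 0]) cube([218, 5104, 2490]);
translate([3529, 665, 0]) cube([218, 5104, 2490]);


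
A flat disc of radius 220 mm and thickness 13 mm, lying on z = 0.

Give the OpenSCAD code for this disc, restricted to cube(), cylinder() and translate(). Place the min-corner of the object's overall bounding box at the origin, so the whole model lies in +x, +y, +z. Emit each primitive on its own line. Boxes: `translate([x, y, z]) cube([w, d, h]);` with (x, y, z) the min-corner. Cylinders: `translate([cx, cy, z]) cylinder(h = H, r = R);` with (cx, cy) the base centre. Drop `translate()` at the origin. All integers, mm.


translate([220, 220, 0]) cylinder(h = 13, r = 220);


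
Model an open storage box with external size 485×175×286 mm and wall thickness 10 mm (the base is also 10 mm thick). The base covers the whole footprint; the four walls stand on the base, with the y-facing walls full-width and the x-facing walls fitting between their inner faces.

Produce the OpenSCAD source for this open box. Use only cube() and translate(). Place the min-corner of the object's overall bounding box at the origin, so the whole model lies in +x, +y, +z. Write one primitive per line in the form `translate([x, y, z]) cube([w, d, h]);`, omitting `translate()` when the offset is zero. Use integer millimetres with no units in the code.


cube([485, 175, 10]);
translate([0, 0, 10]) cube([485, 10, 276]);
translate([0, 165, 10]) cube([485, 10, 276]);
translate([0, 10, 10]) cube([10, 155, 276]);
translate([475, 10, 10]) cube([10, 155, 276]);


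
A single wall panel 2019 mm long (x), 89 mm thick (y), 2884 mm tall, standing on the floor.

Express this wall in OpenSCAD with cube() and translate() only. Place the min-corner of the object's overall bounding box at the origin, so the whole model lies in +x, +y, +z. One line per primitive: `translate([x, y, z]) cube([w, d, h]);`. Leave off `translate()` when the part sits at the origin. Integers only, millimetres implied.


cube([2019, 89, 2884]);


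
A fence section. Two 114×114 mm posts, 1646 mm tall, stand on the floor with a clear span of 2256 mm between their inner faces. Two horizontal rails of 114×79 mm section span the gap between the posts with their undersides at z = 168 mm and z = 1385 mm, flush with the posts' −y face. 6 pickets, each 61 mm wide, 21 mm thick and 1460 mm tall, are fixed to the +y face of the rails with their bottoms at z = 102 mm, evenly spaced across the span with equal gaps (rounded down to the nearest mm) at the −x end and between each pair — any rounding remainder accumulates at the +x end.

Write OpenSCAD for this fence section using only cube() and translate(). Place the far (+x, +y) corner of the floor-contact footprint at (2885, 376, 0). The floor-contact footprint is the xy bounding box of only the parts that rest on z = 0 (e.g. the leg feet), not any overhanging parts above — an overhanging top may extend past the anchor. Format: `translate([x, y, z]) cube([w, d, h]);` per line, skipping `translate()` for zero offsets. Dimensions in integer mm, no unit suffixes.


translate([401, 262, 0]) cube([114, 114, 1646]);
translate([2771, 262, 0]) cube([114, 114, 1646]);
translate([515, 262, 168]) cube([2256, 114, 79]);
translate([515, 262, 1385]) cube([2256, 114, 79]);
translate([785, 376, 102]) cube([61, 21, 1460]);
translate([1116, 376, 102]) cube([61, 21, 1460]);
translate([1447, 376, 102]) cube([61, 21, 1460]);
translate([1778, 376, 102]) cube([61, 21, 1460]);
translate([2109, 376, 102]) cube([61, 21, 1460]);
translate([2440, 376, 102]) cube([61, 21, 1460]);


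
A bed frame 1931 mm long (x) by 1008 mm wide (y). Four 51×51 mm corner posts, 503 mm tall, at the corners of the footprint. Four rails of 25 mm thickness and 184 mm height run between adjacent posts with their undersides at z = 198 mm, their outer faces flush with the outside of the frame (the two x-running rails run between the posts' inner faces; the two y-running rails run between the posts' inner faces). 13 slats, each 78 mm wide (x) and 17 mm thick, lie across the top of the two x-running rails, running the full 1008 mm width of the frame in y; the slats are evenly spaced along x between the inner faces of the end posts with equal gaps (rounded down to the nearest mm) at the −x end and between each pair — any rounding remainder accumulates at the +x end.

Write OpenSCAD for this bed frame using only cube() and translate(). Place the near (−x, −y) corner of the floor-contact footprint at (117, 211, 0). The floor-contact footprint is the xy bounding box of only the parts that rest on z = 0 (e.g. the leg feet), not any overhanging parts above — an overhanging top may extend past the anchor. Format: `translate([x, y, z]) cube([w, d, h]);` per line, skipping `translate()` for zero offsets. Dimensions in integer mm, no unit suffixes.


translate([117, 211, 0]) cube([51, 51, 503]);
translate([117, 1168, 0]) cube([51, 51, 503]);
translate([1997, 211, 0]) cube([51, 51, 503]);
translate([1997, 1168, 0]) cube([51, 51, 503]);
translate([168, 211, 198]) cube([1829, 25, 184]);
translate([168, 1194, 198]) cube([1829, 25, 184]);
translate([117, 262, 198]) cube([25, 906, 184]);
translate([2023, 262, 198]) cube([25, 906, 184]);
translate([226, 211, 382]) cube([78, 1008, 17]);
translate([362, 211, 382]) cube([78, 1008, 17]);
translate([498, 211, 382]) cube([78, 1008, 17]);
translate([634, 211, 382]) cube([78, 1008, 17]);
translate([770, 211, 382]) cube([78, 1008, 17]);
translate([906, 211, 382]) cube([78, 1008, 17]);
translate([1042, 211, 382]) cube([78, 1008, 17]);
translate([1178, 211, 382]) cube([78, 1008, 17]);
translate([1314, 211, 382]) cube([78, 1008, 17]);
translate([1450, 211, 382]) cube([78, 1008, 17]);
translate([1586, 211, 382]) cube([78, 1008, 17]);
translate([1722, 211, 382]) cube([78, 1008, 17]);
translate([1858, 211, 382]) cube([78, 1008, 17]);


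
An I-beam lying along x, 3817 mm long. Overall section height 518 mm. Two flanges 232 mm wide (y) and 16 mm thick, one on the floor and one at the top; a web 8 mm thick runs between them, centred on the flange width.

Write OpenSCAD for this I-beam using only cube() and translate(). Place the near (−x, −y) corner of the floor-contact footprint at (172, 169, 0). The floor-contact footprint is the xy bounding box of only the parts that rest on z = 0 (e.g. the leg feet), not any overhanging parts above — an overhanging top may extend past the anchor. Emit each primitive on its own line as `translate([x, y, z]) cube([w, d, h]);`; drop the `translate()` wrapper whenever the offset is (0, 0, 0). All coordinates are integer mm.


translate([172, 169, 0]) cube([3817, 232, 16]);
translate([172, 281, 16]) cube([3817, 8, 486]);
translate([172, 169, 502]) cube([3817, 232, 16]);


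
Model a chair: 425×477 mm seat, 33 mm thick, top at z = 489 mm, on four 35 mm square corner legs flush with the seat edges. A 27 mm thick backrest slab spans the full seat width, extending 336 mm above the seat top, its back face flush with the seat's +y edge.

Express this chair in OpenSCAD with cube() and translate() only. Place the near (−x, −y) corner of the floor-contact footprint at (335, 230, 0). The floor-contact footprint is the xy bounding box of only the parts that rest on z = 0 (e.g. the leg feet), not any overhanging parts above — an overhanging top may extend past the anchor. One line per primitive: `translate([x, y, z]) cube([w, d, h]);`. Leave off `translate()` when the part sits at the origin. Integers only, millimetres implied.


translate([335, 230, 456]) cube([425, 477, 33]);
translate([335, 230, 0]) cube([35, 35, 456]);
translate([725, 230, 0]) cube([35, 35, 456]);
translate([335, 672, 0]) cube([35, 35, 456]);
translate([725, 672, 0]) cube([35, 35, 456]);
translate([335, 680, 489]) cube([425, 27, 336]);


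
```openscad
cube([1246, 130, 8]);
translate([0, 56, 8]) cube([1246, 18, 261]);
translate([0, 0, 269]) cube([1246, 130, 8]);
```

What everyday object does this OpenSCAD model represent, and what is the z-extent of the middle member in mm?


An I-beam. The web height is 261 mm.

Two wide flanges with a thin centred web — an I-beam. Overall 277 mm minus two 8 mm flanges gives a web of 277 − 2·8 = 261 mm.


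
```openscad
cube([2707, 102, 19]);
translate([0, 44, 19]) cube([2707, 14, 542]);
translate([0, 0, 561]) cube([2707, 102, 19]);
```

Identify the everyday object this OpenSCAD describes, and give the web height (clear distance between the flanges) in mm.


An I-beam. The web height is 542 mm.

Two wide flanges with a thin centred web — an I-beam. Overall 580 mm minus two 19 mm flanges gives a web of 580 − 2·19 = 542 mm.


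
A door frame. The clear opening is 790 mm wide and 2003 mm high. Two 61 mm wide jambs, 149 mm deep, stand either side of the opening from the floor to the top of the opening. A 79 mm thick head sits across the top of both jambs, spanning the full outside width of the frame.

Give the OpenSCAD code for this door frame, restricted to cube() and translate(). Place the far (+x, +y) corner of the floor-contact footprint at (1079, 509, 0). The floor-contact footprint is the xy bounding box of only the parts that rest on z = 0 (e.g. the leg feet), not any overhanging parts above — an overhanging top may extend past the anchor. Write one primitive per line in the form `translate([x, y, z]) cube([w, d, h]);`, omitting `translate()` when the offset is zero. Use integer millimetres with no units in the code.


translate([167, 360, 0]) cube([61, 149, 2003]);
translate([1018, 360, 0]) cube([61, 149, 2003]);
translate([167, 360, 2003]) cube([912, 149, 79]);


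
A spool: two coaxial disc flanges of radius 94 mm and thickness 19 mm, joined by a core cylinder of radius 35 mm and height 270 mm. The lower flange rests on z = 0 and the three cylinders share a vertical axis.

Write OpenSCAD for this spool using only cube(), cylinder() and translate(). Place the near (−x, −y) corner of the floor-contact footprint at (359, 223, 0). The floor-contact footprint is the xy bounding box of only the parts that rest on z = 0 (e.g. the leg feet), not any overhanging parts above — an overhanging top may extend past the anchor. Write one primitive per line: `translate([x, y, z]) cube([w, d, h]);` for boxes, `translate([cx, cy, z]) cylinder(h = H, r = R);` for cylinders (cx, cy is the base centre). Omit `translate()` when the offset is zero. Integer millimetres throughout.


translate([453, 317, 0]) cylinder(h = 19, r = 94);
translate([453, 317, 19]) cylinder(h = 270, r = 35);
translate([453, 317, 289]) cylinder(h = 19, r = 94);


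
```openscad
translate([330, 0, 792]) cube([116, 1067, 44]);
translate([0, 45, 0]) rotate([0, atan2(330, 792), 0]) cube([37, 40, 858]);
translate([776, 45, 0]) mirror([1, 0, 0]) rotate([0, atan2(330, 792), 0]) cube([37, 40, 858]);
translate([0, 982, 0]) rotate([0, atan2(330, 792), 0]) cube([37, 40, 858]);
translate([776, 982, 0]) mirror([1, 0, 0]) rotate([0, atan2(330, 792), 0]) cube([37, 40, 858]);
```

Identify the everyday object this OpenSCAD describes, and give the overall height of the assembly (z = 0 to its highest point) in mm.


A sawhorse. The overall height is 836 mm.

A beam across two mirrored pairs of raked legs — a sawhorse. The beam's underside is at z = 792 (matching the legs' vertical rise in atan2(330, 792)) and the beam is 44 mm tall, so its top is at 792 + 44 = 836 mm. The raked legs top out at the beam's underside, so that is the highest point.


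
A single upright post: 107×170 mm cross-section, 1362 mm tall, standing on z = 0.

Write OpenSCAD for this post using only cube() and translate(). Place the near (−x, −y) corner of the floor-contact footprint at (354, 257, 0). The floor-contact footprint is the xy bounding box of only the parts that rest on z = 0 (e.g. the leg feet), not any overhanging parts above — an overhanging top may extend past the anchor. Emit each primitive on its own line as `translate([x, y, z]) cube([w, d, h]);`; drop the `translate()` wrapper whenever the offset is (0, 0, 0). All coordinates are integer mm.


translate([354, 257, 0]) cube([107, 170, 1362]);


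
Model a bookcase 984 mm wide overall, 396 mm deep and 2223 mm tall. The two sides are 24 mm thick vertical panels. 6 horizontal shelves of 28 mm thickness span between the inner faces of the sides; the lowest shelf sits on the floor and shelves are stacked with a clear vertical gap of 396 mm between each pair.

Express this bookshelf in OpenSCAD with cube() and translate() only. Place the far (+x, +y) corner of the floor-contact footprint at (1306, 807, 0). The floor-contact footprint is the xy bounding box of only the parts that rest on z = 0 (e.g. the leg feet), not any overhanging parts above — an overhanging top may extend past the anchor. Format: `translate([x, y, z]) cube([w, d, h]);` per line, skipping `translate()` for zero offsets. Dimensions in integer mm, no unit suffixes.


translate([322, 411, 0]) cube([24, 396, 2223]);
translate([1282, 411, 0]) cube([24, 396, 2223]);
translate([346, 411, 0]) cube([936, 396, 28]);
translate([346, 411, 424]) cube([936, 396, 28]);
translate([346, 411, 848]) cube([936, 396, 28]);
translate([346, 411, 1272]) cube([936, 396, 28]);
translate([346, 411, 1696]) cube([936, 396, 28]);
translate([346, 411, 2120]) cube([936, 396, 28]);


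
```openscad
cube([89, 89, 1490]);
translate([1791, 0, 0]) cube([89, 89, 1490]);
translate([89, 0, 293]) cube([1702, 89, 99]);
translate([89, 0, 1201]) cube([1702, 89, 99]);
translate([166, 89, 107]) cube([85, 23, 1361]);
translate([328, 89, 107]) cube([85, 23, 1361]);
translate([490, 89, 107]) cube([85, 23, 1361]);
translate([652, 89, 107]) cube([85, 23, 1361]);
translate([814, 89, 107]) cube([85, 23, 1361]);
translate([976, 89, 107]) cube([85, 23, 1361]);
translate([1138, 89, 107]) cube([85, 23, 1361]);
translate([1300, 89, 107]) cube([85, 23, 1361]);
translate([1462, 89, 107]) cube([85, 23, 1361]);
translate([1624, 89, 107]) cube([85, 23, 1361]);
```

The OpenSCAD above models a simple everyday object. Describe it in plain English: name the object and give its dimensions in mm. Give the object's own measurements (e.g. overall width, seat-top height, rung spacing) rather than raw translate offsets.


A fence section. Two 89×89 mm posts, 1490 mm tall, stand on the floor with a clear span of 1702 mm between their inner faces. Two horizontal rails of 89×99 mm section span the gap between the posts with their undersides at z = 293 mm and z = 1201 mm, flush with the posts' −y face. 10 pickets, each 85 mm wide, 23 mm thick and 1361 mm tall, are fixed to the +y face of the rails with their bottoms at z = 107 mm, spaced across the span with a 77 mm gap after the −x post and between neighbouring pickets, with 82 mm left before the +x post.


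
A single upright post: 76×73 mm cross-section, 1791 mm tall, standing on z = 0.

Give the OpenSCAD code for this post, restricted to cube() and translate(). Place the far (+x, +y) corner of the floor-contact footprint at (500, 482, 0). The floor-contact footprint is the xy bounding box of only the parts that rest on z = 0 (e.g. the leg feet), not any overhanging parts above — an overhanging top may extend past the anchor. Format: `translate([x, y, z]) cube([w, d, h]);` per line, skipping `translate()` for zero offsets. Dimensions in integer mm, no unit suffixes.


translate([424, 409, 0]) cube([76, 73, 1791]);


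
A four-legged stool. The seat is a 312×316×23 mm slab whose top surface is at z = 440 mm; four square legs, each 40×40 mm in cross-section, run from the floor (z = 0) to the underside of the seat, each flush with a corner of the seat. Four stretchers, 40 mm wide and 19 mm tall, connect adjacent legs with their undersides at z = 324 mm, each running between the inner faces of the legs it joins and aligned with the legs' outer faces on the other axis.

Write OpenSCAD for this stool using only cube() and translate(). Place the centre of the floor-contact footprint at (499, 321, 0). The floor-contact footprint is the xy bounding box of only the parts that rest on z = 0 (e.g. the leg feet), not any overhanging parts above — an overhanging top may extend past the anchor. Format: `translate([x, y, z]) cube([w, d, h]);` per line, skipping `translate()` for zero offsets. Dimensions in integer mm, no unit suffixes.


translate([343, 163, 417]) cube([312, 316, 23]);
translate([343, 163, 0]) cube([40, 40, 417]);
translate([615, 163, 0]) cube([40, 40, 417]);
translate([343, 439, 0]) cube([40, 40, 417]);
translate([615, 439, 0]) cube([40, 40, 417]);
translate([383, 163, 324]) cube([232, 40, 19]);
translate([383, 439, 324]) cube([232, 40, 19]);
translate([343, 203, 324]) cube([40, 236, 19]);
translate([615, 203, 324]) cube([40, 236, 19]);


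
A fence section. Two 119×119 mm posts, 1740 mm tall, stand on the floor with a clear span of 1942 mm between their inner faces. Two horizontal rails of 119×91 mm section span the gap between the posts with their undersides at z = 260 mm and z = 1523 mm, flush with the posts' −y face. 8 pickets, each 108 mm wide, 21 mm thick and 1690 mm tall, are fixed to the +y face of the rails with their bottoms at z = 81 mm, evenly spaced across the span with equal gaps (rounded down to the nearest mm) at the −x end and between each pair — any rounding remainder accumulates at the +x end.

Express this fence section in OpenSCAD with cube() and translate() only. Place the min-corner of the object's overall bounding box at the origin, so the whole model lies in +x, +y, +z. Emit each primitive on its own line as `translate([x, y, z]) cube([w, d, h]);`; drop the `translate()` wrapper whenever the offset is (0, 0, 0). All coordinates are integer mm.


cube([119, 119, 1740]);
translate([2061, 0, 0]) cube([119, 119, 1740]);
translate([119, 0, 260]) cube([1942, 119, 91]);
translate([119, 0, 1523]) cube([1942, 119, 91]);
translate([238, 119, 81]) cube([108, 21, 1690]);
translate([465, 119, 81]) cube([108, 21, 1690]);
translate([692, 119, 81]) cube([108, 21, 1690]);
translate([919, 119, 81]) cube([108, 21, 1690]);
translate([1146, 119, 81]) cube([108, 21, 1690]);
translate([1373, 119, 81]) cube([108, 21, 1690]);
translate([1600, 119, 81]) cube([108, 21, 1690]);
translate([1827, 119, 81]) cube([108, 21, 1690]);


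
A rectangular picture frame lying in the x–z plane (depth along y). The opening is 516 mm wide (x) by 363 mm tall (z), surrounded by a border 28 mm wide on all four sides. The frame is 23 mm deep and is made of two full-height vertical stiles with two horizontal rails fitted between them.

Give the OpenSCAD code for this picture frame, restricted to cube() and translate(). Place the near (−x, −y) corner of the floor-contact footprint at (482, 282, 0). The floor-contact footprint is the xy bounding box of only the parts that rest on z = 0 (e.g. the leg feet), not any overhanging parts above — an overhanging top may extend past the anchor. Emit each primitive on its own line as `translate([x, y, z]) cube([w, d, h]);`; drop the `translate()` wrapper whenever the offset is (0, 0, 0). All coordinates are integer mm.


translate([482, 282, 0]) cube([28, 23, 419]);
translate([1026, 282, 0]) cube([28, 23, 419]);
translate([510, 282, 0]) cube([516, 23, 28]);
translate([510, 282, 391]) cube([516, 23, 28]);


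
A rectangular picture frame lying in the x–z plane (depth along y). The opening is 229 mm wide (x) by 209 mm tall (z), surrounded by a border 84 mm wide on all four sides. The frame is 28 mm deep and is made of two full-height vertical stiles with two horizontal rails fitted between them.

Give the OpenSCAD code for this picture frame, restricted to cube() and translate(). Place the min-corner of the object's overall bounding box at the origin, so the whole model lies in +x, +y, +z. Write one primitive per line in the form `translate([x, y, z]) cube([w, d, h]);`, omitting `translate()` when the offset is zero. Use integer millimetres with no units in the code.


cube([84, 28, 377]);
translate([313, 0, 0]) cube([84, 28, 377]);
translate([84, 0, 0]) cube([229, 28, 84]);
translate([84, 0, 293]) cube([229, 28, 84]);


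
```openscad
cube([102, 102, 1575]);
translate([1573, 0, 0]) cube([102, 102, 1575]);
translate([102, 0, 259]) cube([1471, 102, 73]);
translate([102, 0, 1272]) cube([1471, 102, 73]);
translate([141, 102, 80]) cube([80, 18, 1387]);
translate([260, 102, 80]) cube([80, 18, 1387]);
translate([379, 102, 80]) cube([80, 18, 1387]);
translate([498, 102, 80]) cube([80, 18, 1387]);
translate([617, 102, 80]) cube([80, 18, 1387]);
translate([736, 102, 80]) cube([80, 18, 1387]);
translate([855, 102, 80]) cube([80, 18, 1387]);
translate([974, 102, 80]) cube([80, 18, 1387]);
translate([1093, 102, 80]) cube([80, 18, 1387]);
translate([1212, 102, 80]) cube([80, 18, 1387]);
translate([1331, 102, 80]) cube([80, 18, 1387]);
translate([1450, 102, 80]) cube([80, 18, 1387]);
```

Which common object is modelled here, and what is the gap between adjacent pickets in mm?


A fence section. The picket gap is 39 mm.

Two posts, two rails, 12 pickets — a fence section. Span 1471 mm holds 12 pickets of 80 mm with 13 equal gaps: ⌊(1471 − 12·80) / 13⌋ = 39 mm.


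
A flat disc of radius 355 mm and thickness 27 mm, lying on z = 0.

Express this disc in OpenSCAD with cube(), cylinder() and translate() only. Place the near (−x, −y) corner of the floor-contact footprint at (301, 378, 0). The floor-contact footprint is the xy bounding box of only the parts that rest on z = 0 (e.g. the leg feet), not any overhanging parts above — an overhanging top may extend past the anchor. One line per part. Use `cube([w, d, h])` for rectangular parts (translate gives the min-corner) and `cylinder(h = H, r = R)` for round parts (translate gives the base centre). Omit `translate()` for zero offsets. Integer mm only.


translate([656, 733, 0]) cylinder(h = 27, r = 355);


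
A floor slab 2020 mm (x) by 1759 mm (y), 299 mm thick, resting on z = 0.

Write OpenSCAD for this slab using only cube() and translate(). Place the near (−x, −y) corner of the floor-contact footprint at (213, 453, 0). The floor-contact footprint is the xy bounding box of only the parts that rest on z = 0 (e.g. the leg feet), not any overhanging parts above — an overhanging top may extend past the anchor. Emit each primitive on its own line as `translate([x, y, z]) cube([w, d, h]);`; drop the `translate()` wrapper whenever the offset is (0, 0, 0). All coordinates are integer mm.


translate([213, 453, 0]) cube([2020, 1759, 299]);


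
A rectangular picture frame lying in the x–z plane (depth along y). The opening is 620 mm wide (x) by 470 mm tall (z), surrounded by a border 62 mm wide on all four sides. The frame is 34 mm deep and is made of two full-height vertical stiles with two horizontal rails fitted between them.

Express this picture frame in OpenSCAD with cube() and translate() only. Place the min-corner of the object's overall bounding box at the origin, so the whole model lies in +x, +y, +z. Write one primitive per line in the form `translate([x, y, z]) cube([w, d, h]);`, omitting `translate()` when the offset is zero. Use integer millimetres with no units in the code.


cube([62, 34, 594]);
translate([682, 0, 0]) cube([62, 34, 594]);
translate([62, 0, 0]) cube([620, 34, 62]);
translate([62, 0, 532]) cube([620, 34, 62]);


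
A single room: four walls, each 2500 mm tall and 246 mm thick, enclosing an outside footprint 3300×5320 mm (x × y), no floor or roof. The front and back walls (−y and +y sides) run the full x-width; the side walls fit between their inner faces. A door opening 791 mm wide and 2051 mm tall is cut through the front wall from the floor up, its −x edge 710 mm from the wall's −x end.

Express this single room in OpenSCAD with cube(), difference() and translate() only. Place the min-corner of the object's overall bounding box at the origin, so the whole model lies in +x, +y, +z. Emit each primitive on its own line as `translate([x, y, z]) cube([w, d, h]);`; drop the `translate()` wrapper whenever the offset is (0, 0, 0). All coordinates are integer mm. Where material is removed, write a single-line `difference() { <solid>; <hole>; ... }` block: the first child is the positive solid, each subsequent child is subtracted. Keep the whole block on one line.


difference() { cube([3300, 246, 2500]); translate([710, 0, 0]) cube([791, 246, 2051]); }
translate([0, 5074, 0]) cube([3300, 246, 2500]);
translate([0, 246, 0]) cube([246, 4828, 2500]);
translate([3054, 246, 0]) cube([246, 4828, 2500]);


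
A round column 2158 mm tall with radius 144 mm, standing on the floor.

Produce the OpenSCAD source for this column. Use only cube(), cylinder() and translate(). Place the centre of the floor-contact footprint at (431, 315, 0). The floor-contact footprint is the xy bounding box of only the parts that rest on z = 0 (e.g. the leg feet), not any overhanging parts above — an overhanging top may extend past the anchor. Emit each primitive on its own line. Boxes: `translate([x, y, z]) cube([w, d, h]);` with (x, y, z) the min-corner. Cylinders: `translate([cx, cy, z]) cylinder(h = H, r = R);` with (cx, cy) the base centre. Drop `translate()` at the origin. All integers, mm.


translate([431, 315, 0]) cylinder(h = 2158, r = 144);


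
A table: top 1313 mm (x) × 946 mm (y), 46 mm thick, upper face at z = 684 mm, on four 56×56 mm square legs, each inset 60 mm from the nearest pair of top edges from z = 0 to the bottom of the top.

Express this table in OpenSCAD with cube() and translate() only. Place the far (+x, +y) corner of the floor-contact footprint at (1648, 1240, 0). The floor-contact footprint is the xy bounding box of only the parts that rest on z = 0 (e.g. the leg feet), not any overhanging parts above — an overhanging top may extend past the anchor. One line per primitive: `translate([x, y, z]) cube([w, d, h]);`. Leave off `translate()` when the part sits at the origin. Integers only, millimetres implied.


// leg_h = 684 - 46 = 638
translate([395, 354, 638]) cube([1313, 946, 46]);
translate([455, 414, 0]) cube([56, 56, 638]);
translate([1592, 414, 0]) cube([56, 56, 638]);
translate([455, 1184, 0]) cube([56, 56, 638]);
translate([1592, 1184, 0]) cube([56, 56, 638]);


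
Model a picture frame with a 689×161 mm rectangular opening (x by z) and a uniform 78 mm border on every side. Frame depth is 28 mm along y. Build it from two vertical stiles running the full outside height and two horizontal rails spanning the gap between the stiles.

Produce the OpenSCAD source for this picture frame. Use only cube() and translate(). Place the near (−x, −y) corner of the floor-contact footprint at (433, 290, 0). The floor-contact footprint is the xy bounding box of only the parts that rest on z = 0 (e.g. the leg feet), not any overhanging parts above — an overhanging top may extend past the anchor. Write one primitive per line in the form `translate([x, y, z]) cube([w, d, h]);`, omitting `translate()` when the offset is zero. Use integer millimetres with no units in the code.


translate([433, 290, 0]) cube([78, 28, 317]);
translate([1200, 290, 0]) cube([78, 28, 317]);
translate([511, 290, 0]) cube([689, 28, 78]);
translate([511, 290, 239]) cube([689, 28, 78]);
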